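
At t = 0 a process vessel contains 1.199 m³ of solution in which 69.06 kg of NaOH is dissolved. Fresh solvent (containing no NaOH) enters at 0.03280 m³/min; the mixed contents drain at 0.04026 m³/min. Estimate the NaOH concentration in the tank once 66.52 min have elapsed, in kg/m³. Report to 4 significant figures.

5.499 kg/m³

Total volume: dV/dt = Q_in − Q_out = -0.00746000 m³/min, so V(t) = 1.199 − 0.00746000 t and V(66.52) = 0.702761 m³.
Solute balance: dm/dt = 0 − Q_out C = −Q_out m/V(t).
Separate: dm/m = −Q_out dt/V(t) ⇒ ln(m/m₀) = −(Q_out/(Q_in−Q_out)) ln(V/V₀).
m = m₀ (V₀/V)^(Q_out/(Q_in−Q_out)) = 69.06 × (1.199/0.702761)^(-5.39678) = 3.86465 kg.
C = m/V = 3.86465/0.702761 = 5.49924 kg/m³.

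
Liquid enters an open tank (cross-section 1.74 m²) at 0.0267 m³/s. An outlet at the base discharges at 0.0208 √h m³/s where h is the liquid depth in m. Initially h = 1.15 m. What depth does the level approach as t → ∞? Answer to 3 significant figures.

1.65 m

Accumulation of liquid (constant cross-section A): A dh/dt = Q_in − 0.0208 √h. At steady state dh/dt = 0:
Q_in = 0.0208 √h_ss ⇒ √h_ss = 0.0267/0.0208 = 1.2837.
h_ss = 1.2837² = 1.6478 m. (Since h₀ = 1.15 m < h_ss, the level will rise toward this value.)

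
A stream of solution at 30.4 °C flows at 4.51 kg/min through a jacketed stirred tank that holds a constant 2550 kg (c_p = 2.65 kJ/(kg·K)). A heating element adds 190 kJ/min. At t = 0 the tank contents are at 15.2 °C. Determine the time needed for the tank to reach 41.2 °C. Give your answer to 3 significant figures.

1020 min

Energy balance: M c_p dT/dt = ṁ c_p (T_in − T) + 190.
τ = M/ṁ = 565.41 min; T_ss = T_in + Q̇/(ṁ c_p) = 46.298 °C.
T(t) = T_ss + (T₀ − T_ss) e^(−t/τ). Set T = 41.2:
e^(−t/τ) = (41.2 − 46.298)/(15.2 − 46.298) = 0.16392
t = −565.41 · ln(0.16392) = 1022.5 min.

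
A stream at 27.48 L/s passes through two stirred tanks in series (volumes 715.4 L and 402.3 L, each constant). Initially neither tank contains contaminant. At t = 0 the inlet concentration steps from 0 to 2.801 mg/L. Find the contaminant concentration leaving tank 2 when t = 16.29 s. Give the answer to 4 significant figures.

0.5607 mg/L

Species balance on tank i: dCᵢ/dt = (Cᵢ₋₁ − Cᵢ)/τᵢ with τᵢ = Vᵢ/Q.
τ₁ = 715.4/27.48 = 26.0335 s; τ₂ = 402.3/27.48 = 14.6397 s.
Tank 1: C₁ = C_in(1 − e^(−t/τ₁)). Tank 2 (τ₁ ≠ τ₂): C₂ = C_in[1 − (τ₁ e^(−t/τ₁) − τ₂ e^(−t/τ₂))/(τ₁ − τ₂)].
At t = 16.29: e^(−t/τ₁) = 0.534869, e^(−t/τ₂) = 0.328662.
C₂ = 2.801·[1 − (26.0335·0.534869 − 14.6397·0.328662)/(11.3937)] = 2.801·0.200176 = 0.560694 mg/L.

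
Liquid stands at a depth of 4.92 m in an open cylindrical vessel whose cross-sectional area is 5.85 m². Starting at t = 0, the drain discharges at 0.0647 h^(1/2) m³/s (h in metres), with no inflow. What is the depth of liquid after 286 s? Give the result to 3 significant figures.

Unsteady balance on liquid volume: A dh/dt = −0.0647 √h.
This is separable: 2 d(√h)/dt = −0.0647/A, so √h = √h₀ − (0.0647/(2A)) t.
√h = √4.92 − 0.0647·286/(2·5.85) = 2.2181 − 1.5816 = 0.63655.
h = 0.63655² = 0.40520 m.

0.405 m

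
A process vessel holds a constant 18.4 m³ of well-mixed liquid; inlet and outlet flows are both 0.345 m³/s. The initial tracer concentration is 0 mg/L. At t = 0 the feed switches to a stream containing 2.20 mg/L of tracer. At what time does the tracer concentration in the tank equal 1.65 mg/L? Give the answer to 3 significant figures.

Species balance on the tank: V dC/dt = Q(C_in − C), so τ = V/Q = 53.333 s.
C(t) = C_in + (C₀ − C_in) e^(−t/τ). Set C = 1.65 and solve for t:
e^(−t/τ) = (C − C_in)/(C₀ − C_in) = (1.65 − 2.20)/(0 − 2.20) = 0.25000
t = −τ ln(…) = 53.333 × 1.3863 = 73.936 s.

73.9 s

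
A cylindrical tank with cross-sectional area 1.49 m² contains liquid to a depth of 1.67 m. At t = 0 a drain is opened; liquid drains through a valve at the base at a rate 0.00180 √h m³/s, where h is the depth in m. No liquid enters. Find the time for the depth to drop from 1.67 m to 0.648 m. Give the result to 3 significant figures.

With no inflow, A dh/dt = −0.00180 √h.
∫ h^(−1/2) dh = −(0.00180/A) ∫ dt, giving 2√h = 2√h₀ − (0.00180/A) t.
t = 2A(√h₀ − √h)/0.00180 = 2·1.49·(√1.67 − √0.648)/0.00180
  = 2.9800 × (1.2923 − 0.80498) / 0.00180 = 806.75 s.

807 s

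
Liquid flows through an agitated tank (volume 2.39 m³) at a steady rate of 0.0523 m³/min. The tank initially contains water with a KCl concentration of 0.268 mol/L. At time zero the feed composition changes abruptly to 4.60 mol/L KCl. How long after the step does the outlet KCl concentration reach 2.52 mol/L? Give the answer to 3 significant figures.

33.5 min

Species balance: V dC/dt = Q(C_in − C) ⇒ τ = V/Q = 45.698 min.
C(t) = C_in + (C₀ − C_in) e^(−t/τ). Set C = 2.52 and solve for t:
e^(−t/τ) = (C − C_in)/(C₀ − C_in) = (2.52 − 4.60)/(0.268 − 4.60) = 0.48015
t = −τ ln(…) = 45.698 × 0.73366 = 33.527 min.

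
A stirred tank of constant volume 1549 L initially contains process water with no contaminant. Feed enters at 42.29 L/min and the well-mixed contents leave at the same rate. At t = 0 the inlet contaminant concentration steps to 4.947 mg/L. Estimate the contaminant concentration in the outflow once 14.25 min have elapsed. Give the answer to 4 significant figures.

1.594 mg/L

Accumulation = in − out for the solute gives V dC/dt = Q(C_in − C).
So dC/dt = (C_in − C)/τ with τ = V/Q = 1549/42.29 = 36.6280 min.
This is linear first-order; C(t) = C_in + (C₀ − C_in) e^(−t/τ).
C(14.25) = 4.947 + (0 − 4.947)·e^(−14.25/36.6280) = 4.947 + (-4.94700)·0.677703 = 1.59440 mg/L.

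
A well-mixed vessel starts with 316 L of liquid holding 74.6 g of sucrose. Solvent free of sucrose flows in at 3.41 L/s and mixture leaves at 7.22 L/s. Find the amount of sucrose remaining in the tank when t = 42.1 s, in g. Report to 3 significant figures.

19.5 g

Total volume: dV/dt = Q_in − Q_out = -3.8100 L/s, so V(t) = 316 − 3.8100 t and V(42.1) = 155.60 L.
Species balance (pure solvent in): dm/dt = −Q_out · m/V(t).
Separate: dm/m = −Q_out dt/V(t) ⇒ ln(m/m₀) = −(Q_out/(Q_in−Q_out)) ln(V/V₀).
m = m₀ (V₀/V)^(Q_out/(Q_in−Q_out)) = 74.6 × (316/155.60)^(-1.8950) = 19.484 g.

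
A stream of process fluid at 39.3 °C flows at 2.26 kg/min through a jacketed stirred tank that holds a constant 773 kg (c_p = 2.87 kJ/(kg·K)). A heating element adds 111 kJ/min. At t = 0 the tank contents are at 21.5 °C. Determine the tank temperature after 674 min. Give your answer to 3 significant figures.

51.5 °C

M c_p dT/dt = ṁ c_p (T_in − T) + Q̇.
τ = M/ṁ = 342.04 min; T_ss = T_in + Q̇/(ṁ c_p) = 39.3 + 111/(2.26·2.87) = 56.413 °C.
T approaches T_ss exponentially: T(t) = T_ss + (T₀ − T_ss) e^(−t/τ).
T(674) = 56.413 + (-34.913)·e^(−674/342.04) = 56.413 + (-34.913)·0.13938 = 51.547 °C.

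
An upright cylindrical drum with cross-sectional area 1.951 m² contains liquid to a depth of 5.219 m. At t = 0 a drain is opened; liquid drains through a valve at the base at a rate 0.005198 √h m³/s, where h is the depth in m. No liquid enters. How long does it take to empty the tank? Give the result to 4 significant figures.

1715 s

With no inflow, A dh/dt = −0.005198 √h.
This is separable: 2 d(√h)/dt = −0.005198/A, so √h = √h₀ − (0.005198/(2A)) t.
Tank is empty when √h = 0: t_empty = 2A√h₀/0.005198.
t_empty = 2·1.951·√5.219/0.005198 = 3.90200·2.28451/0.005198 = 1714.92 s.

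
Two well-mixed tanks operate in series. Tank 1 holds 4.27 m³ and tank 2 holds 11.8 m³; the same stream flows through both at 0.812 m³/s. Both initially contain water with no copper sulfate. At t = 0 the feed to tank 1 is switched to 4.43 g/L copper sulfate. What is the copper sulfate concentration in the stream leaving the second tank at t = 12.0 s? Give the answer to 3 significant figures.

1.65 g/L

Time constants: τᵢ = Vᵢ/Q for each well-mixed tank.
τ₁ = 4.27/0.812 = 5.2586 s; τ₂ = 11.8/0.812 = 14.532 s.
Tank 1: C₁ = C_in(1 − e^(−t/τ₁)). Tank 2 (τ₁ ≠ τ₂): C₂ = C_in[1 − (τ₁ e^(−t/τ₁) − τ₂ e^(−t/τ₂))/(τ₁ − τ₂)].
At t = 12.0: e^(−t/τ₁) = 0.10208, e^(−t/τ₂) = 0.43790.
C₂ = 4.43·[1 − (5.2586·0.10208 − 14.532·0.43790)/(-9.2734)] = 4.43·0.37167 = 1.6465 g/L.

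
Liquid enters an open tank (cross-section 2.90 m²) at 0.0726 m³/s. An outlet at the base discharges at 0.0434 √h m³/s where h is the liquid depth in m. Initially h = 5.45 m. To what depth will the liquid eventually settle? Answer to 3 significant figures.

A dh/dt = Q_in − 0.0434 √h. Steady state requires inflow = outflow:
Q_in = 0.0434 √h_ss ⇒ √h_ss = 0.0726/0.0434 = 1.6728.
h_ss = 1.6728² = 2.7983 m. (Since h₀ = 5.45 m > h_ss, the level will fall toward this value.)

2.80 m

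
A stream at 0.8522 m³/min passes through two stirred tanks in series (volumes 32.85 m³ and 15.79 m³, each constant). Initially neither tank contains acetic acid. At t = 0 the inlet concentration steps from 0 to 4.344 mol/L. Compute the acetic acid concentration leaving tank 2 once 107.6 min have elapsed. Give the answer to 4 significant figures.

3.843 mol/L

Time constants: τᵢ = Vᵢ/Q for each well-mixed tank.
τ₁ = 32.85/0.8522 = 38.5473 min; τ₂ = 15.79/0.8522 = 18.5285 min.
Tank 1: C₁ = C_in(1 − e^(−t/τ₁)). Tank 2 (τ₁ ≠ τ₂): C₂ = C_in[1 − (τ₁ e^(−t/τ₁) − τ₂ e^(−t/τ₂))/(τ₁ − τ₂)].
At t = 107.6: e^(−t/τ₁) = 0.0613367, e^(−t/τ₂) = 0.00300564.
C₂ = 4.344·[1 − (38.5473·0.0613367 − 18.5285·0.00300564)/(20.0188)] = 4.344·0.884675 = 3.84303 mol/L.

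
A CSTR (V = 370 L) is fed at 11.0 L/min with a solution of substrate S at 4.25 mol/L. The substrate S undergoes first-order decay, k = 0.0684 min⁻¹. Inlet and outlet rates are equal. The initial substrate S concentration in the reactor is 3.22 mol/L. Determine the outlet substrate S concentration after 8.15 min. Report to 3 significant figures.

2.16 mol/L

Species balance: V dC/dt = Q C_in − Q C − k V C.
This is linear with rate a = Q/V + k = 0.098130 min⁻¹.
C_ss = Q C_in/(Q + kV) = 1.2876 mol/L; C(t) = C_ss + (C₀ − C_ss) e^(−a t).
C(8.15) = 1.2876 + (1.9324)·e^(−0.098130·8.15) = 1.2876 + (1.9324)·0.44944 = 2.1561 mol/L.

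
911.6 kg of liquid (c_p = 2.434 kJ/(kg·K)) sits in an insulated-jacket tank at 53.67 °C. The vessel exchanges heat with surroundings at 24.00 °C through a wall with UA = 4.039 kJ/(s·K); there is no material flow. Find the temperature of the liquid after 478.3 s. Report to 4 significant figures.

First-law balance (no shaft work): M c_p dT/dt = −UA(T − T_amb).
dT/dt = (T_ss − T)/τ with T_ss = T_amb = 24.0000 °C, τ = M c_p/UA = 911.6·2.434/4.039 = 549.352 s.
This is linear first-order; T(t) = T_ss + (T₀ − T_ss) e^(−t/τ).
T(478.3) = 24.0000 + (29.6700)·0.418675 = 36.4221 °C.

36.42 °C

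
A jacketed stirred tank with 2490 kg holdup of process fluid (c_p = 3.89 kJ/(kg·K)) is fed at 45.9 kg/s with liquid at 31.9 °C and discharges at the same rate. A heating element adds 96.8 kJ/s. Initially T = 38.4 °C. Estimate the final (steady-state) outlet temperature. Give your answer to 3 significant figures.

32.4 °C

M c_p dT/dt = ṁ c_p (T_in − T) + Q̇.
At steady state dT/dt = 0 ⇒ T_ss = T_in + Q̇/(ṁ c_p) = 31.9 + 96.8/(45.9·3.89) = 32.442 °C.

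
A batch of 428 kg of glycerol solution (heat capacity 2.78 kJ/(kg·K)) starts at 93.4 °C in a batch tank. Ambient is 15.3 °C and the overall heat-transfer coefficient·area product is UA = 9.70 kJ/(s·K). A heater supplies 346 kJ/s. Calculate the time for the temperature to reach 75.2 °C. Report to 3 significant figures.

68.7 s

M c_p dT/dt = −UA(T − T_amb) + Q̇.
τ = M c_p/UA = 122.66 s; T_ss = T_amb + Q̇/UA = 15.3 + 346/9.70 = 50.970 °C.
T(t) = T_ss + (T₀ − T_ss)e^(−t/τ); set T = 75.2:
t = −τ ln[(T − T_ss)/(T₀ − T_ss)] = −122.66 · ln(0.57106) = 68.724 s.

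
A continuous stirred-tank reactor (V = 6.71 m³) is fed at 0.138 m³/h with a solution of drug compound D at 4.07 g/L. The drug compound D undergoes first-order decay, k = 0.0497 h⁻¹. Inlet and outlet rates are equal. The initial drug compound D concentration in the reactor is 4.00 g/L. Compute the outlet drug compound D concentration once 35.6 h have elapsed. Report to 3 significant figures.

V dC/dt = Q(C_in − C) − k V C.
This is linear with rate a = Q/V + k = 0.070266 h⁻¹.
C_ss = Q C_in/(Q + kV) = 1.1913 g/L; C(t) = C_ss + (C₀ − C_ss) e^(−a t).
C(35.6) = 1.1913 + (2.8087)·e^(−0.070266·35.6) = 1.1913 + (2.8087)·0.081964 = 1.4215 g/L.

1.42 g/L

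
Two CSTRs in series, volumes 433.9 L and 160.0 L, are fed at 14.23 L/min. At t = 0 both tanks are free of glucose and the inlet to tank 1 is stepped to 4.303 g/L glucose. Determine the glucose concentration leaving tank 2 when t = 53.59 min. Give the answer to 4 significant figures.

Each tank obeys Vᵢ dCᵢ/dt = Q(Cᵢ₋₁ − Cᵢ), so τᵢ = Vᵢ/Q.
τ₁ = 433.9/14.23 = 30.4919 min; τ₂ = 160.0/14.23 = 11.2439 min.
Tank 1: C₁ = C_in(1 − e^(−t/τ₁)). Tank 2 (τ₁ ≠ τ₂): C₂ = C_in[1 − (τ₁ e^(−t/τ₁) − τ₂ e^(−t/τ₂))/(τ₁ − τ₂)].
At t = 53.59: e^(−t/τ₁) = 0.172473, e^(−t/τ₂) = 0.00851300.
C₂ = 4.303·[1 − (30.4919·0.172473 − 11.2439·0.00851300)/(19.2481)] = 4.303·0.731749 = 3.14872 g/L.

3.149 g/L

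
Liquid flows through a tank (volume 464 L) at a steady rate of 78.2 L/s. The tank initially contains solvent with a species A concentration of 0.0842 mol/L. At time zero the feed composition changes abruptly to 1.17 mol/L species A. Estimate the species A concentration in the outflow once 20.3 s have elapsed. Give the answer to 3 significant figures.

Accumulation = in − out for the solute gives V dC/dt = Q(C_in − C).
So dC/dt = (C_in − C)/τ with τ = V/Q = 464/78.2 = 5.9335 s.
Integrating: C(t) = C_in + (C₀ − C_in) e^(−t/τ).
C(20.3) = 1.17 + (0.0842 − 1.17)·e^(−20.3/5.9335) = 1.17 + (-1.0858)·0.032672 = 1.1345 mol/L.

1.13 mol/L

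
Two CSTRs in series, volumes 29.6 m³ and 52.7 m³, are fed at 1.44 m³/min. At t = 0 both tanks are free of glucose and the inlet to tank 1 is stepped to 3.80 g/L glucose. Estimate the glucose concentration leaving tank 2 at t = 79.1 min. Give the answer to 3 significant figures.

Time constants: τᵢ = Vᵢ/Q for each well-mixed tank.
τ₁ = 29.6/1.44 = 20.556 min; τ₂ = 52.7/1.44 = 36.597 min.
Tank 1: C₁ = C_in(1 − e^(−t/τ₁)). Tank 2 (τ₁ ≠ τ₂): C₂ = C_in[1 − (τ₁ e^(−t/τ₁) − τ₂ e^(−t/τ₂))/(τ₁ − τ₂)].
At t = 79.1: e^(−t/τ₁) = 0.021320, e^(−t/τ₂) = 0.11517.
C₂ = 3.80·[1 − (20.556·0.021320 − 36.597·0.11517)/(-16.042)] = 3.80·0.76458 = 2.9054 g/L.

2.91 g/L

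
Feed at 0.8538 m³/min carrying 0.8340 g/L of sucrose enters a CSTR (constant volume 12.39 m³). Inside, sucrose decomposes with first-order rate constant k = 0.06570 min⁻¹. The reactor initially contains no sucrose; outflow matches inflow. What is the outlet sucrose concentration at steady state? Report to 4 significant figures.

Species balance: V dC/dt = Q C_in − Q C − k V C.
At steady state: 0 = Q C_in − (Q + kV) C_ss, so C_ss = Q C_in/(Q + kV).
C_ss = 0.8538·0.8340/(0.8538 + 0.06570·12.39) = 0.712069/1.66782 = 0.426945 g/L.

0.4269 g/L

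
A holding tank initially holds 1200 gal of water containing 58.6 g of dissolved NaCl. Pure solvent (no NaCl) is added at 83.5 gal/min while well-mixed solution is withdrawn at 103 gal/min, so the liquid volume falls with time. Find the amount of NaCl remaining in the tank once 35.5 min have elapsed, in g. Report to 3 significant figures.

Let m(t) be the amount of NaCl. Volume: V(t) = V₀ + (Q_in − Q_out) t = 1200 − 19.500 t; V(35.5) = 507.75 gal.
Solute balance: dm/dt = 0 − Q_out C = −Q_out m/V(t).
dm/m = −Q_out dt/(V₀ − 19.500 t); integrating gives ln(m/m₀) = −(Q_out/(Q_in−Q_out)) ln(V/V₀).
m = m₀ (V₀/V)^(Q_out/(Q_in−Q_out)) = 58.6 × (1200/507.75)^(-5.2821) = 0.62357 g.

0.624 g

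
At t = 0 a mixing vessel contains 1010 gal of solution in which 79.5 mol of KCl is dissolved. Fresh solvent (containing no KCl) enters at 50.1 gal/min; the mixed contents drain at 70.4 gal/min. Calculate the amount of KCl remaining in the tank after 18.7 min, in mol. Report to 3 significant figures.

Let m(t) be the amount of KCl. Volume: V(t) = V₀ + (Q_in − Q_out) t = 1010 − 20.300 t; V(18.7) = 630.39 gal.
Solute balance: dm/dt = 0 − Q_out C = −Q_out m/V(t).
Separate: dm/m = −Q_out dt/V(t) ⇒ ln(m/m₀) = −(Q_out/(Q_in−Q_out)) ln(V/V₀).
m = m₀ (V₀/V)^(Q_out/(Q_in−Q_out)) = 79.5 × (1010/630.39)^(-3.4680) = 15.503 mol.

15.5 mol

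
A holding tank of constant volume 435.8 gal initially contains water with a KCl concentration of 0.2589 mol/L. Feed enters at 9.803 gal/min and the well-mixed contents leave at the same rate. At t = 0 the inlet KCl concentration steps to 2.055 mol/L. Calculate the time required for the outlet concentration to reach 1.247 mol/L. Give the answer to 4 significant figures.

35.51 min

Species balance: V dC/dt = Q(C_in − C) ⇒ τ = V/Q = 44.4558 min.
C(t) = C_in + (C₀ − C_in) e^(−t/τ). Set C = 1.247 and solve for t:
e^(−t/τ) = (C − C_in)/(C₀ − C_in) = (1.247 − 2.055)/(0.2589 − 2.055) = 0.449864
t = −τ ln(…) = 44.4558 × 0.798811 = 35.5118 min.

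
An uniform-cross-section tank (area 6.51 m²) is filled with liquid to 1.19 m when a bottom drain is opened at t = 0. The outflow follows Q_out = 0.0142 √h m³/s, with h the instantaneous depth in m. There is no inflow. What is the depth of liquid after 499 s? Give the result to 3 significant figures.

0.299 m

With no inflow, A dh/dt = −0.0142 √h.
∫ h^(−1/2) dh = −(0.0142/A) ∫ dt, giving 2√h = 2√h₀ − (0.0142/A) t.
√h = √1.19 − 0.0142·499/(2·6.51) = 1.0909 − 0.54422 = 0.54665.
h = 0.54665² = 0.29882 m.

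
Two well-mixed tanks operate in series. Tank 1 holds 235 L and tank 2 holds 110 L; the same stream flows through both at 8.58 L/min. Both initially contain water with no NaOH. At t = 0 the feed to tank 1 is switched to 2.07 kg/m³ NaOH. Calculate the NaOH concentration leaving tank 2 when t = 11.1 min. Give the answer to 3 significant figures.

0.241 kg/m³

Time constants: τᵢ = Vᵢ/Q for each well-mixed tank.
τ₁ = 235/8.58 = 27.389 min; τ₂ = 110/8.58 = 12.821 min.
Solving the cascade with C₁(0)=C₂(0)=0 gives C₂(t) = C_in[1 − (τ₁ e^(−t/τ₁) − τ₂ e^(−t/τ₂))/(τ₁ − τ₂)].
At t = 11.1: e^(−t/τ₁) = 0.66680, e^(−t/τ₂) = 0.42071.
C₂ = 2.07·[1 − (27.389·0.66680 − 12.821·0.42071)/(14.569)] = 2.07·0.11665 = 0.24146 kg/m³.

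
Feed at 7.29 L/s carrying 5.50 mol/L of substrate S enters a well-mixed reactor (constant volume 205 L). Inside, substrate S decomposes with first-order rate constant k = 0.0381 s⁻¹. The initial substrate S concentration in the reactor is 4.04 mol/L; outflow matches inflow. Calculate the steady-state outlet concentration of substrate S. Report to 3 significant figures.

2.66 mol/L

V dC/dt = Q(C_in − C) − k V C.
At steady state: 0 = Q C_in − (Q + kV) C_ss, so C_ss = Q C_in/(Q + kV).
C_ss = 7.29·5.50/(7.29 + 0.0381·205) = 40.095/15.101 = 2.6552 mol/L.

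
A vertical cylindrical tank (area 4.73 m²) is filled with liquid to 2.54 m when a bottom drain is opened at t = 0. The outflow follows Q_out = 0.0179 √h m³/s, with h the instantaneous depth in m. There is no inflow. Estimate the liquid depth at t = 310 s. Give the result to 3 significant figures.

Volume balance on the tank: A dh/dt = −0.0179 √h.
This is separable: 2 d(√h)/dt = −0.0179/A, so √h = √h₀ − (0.0179/(2A)) t.
√h = √2.54 − 0.0179·310/(2·4.73) = 1.5937 − 0.58658 = 1.0072.
h = 1.0072² = 1.0144 m.

1.01 m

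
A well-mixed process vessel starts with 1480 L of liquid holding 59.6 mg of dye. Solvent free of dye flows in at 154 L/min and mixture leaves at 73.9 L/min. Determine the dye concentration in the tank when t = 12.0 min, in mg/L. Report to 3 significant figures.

Let m(t) be the amount of dye. Volume: V(t) = V₀ + (Q_in − Q_out) t = 1480 + 80.100 t; V(12.0) = 2441.2 L.
No dye enters, so dm/dt = −Q_out · (m/V).
Separate: dm/m = −Q_out dt/V(t) ⇒ ln(m/m₀) = −(Q_out/(Q_in−Q_out)) ln(V/V₀).
m = m₀ (V₀/V)^(Q_out/(Q_in−Q_out)) = 59.6 × (1480/2441.2)^(0.92260) = 37.560 mg.
C = m/V = 37.560/2441.2 = 0.015386 mg/L.

0.0154 mg/L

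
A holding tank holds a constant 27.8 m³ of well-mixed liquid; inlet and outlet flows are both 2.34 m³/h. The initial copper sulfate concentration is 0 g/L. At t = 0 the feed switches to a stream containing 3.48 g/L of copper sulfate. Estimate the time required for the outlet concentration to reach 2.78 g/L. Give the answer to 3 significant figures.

Species balance on the tank: V dC/dt = Q(C_in − C), so τ = V/Q = 11.880 h.
C(t) = C_in + (C₀ − C_in) e^(−t/τ). Set C = 2.78 and solve for t:
e^(−t/τ) = (C − C_in)/(C₀ − C_in) = (2.78 − 3.48)/(0 − 3.48) = 0.20115
t = −τ ln(…) = 11.880 × 1.6037 = 19.053 h.

19.1 h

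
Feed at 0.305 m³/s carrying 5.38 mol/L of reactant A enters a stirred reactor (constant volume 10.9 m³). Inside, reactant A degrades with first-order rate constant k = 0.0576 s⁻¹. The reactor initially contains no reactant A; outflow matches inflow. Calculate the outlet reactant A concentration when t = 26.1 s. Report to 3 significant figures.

Accumulation = in − out − consumed: V dC/dt = Q C_in − Q C − k V C.
dC/dt = (Q/V) C_in − (Q/V + k) C; effective rate a = Q/V + k = 0.027982 + 0.0576 = 0.085582 s⁻¹.
C_ss = Q C_in/(Q + kV) = 1.7590 mol/L; C(t) = C_ss + (C₀ − C_ss) e^(−a t).
C(26.1) = 1.7590 + (-1.7590)·e^(−0.085582·26.1) = 1.7590 + (-1.7590)·0.10713 = 1.5706 mol/L.

1.57 mol/L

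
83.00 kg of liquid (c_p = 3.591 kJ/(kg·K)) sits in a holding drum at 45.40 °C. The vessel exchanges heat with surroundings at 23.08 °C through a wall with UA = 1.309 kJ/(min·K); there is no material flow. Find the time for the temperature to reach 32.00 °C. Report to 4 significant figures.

M c_p dT/dt = −UA(T − T_amb).
τ = M c_p/UA = 227.695 min; T_ss = T_amb = 23.0800 °C.
T(t) = T_ss + (T₀ − T_ss)e^(−t/τ); set T = 32.00:
t = −τ ln[(T − T_ss)/(T₀ − T_ss)] = −227.695 · ln(0.399642) = 208.839 min.

208.8 min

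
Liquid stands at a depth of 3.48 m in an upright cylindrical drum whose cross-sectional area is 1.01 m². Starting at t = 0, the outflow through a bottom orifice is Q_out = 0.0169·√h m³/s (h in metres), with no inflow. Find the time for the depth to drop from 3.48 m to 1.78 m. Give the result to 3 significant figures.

63.5 s

Accumulation of liquid (constant cross-section A): A dh/dt = −0.0169 √h.
∫ h^(−1/2) dh = −(0.0169/A) ∫ dt, giving 2√h = 2√h₀ − (0.0169/A) t.
t = 2A(√h₀ − √h)/0.0169 = 2·1.01·(√3.48 − √1.78)/0.0169
  = 2.0200 × (1.8655 − 1.3342) / 0.0169 = 63.506 s.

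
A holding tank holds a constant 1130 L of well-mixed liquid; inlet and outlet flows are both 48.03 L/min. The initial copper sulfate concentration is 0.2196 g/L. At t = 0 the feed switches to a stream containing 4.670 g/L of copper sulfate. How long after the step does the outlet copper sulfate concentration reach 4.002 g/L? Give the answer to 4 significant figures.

Transient balance on the dissolved component: V dC/dt = Q(C_in − C), so τ = V/Q = 23.5270 min.
C(t) = C_in + (C₀ − C_in) e^(−t/τ). Set C = 4.002 and solve for t:
e^(−t/τ) = (C − C_in)/(C₀ − C_in) = (4.002 − 4.670)/(0.2196 − 4.670) = 0.150099
t = −τ ln(…) = 23.5270 × 1.89646 = 44.6180 min.

44.62 min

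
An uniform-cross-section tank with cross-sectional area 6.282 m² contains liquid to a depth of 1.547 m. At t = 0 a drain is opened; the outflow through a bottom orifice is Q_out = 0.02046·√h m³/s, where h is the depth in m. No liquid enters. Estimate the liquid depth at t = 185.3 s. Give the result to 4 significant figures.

With no inflow, A dh/dt = −0.02046 √h.
∫ h^(−1/2) dh = −(0.02046/A) ∫ dt, giving 2√h = 2√h₀ − (0.02046/A) t.
√h = √1.547 − 0.02046·185.3/(2·6.282) = 1.24378 − 0.301754 = 0.942030.
h = 0.942030² = 0.887421 m.

0.8874 m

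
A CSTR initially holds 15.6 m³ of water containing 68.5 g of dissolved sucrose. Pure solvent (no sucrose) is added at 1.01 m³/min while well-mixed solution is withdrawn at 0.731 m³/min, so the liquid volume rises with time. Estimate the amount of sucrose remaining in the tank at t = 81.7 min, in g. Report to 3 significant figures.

6.47 g

Total volume: dV/dt = Q_in − Q_out = 0.27900 m³/min, so V(t) = 15.6 + 0.27900 t and V(81.7) = 38.394 m³.
Solute balance: dm/dt = 0 − Q_out C = −Q_out m/V(t).
Separate: dm/m = −Q_out dt/V(t) ⇒ ln(m/m₀) = −(Q_out/(Q_in−Q_out)) ln(V/V₀).
m = m₀ (V₀/V)^(Q_out/(Q_in−Q_out)) = 68.5 × (15.6/38.394)^(2.6201) = 6.4695 g.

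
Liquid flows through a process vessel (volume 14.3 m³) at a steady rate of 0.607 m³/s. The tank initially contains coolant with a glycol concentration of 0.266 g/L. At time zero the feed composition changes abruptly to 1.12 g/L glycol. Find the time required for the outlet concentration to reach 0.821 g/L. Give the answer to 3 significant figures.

Species balance: V dC/dt = Q(C_in − C) ⇒ τ = V/Q = 23.558 s.
C(t) = C_in + (C₀ − C_in) e^(−t/τ). Set C = 0.821 and solve for t:
e^(−t/τ) = (C − C_in)/(C₀ − C_in) = (0.821 − 1.12)/(0.266 − 1.12) = 0.35012
t = −τ ln(…) = 23.558 × 1.0495 = 24.724 s.

24.7 s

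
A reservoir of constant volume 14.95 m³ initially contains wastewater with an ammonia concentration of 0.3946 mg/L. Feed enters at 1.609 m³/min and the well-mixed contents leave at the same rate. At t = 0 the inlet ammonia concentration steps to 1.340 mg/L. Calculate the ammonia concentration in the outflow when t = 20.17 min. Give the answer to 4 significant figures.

1.232 mg/L

Species balance on the tank: V dC/dt = Q(C_in − C).
Time constant τ = V/Q = 14.95/1.609 = 9.29149 min.
This is linear first-order; C(t) = C_in + (C₀ − C_in) e^(−t/τ).
C(20.17) = 1.340 + (0.3946 − 1.340)·e^(−20.17/9.29149) = 1.340 + (-0.945400)·0.114086 = 1.23214 mg/L.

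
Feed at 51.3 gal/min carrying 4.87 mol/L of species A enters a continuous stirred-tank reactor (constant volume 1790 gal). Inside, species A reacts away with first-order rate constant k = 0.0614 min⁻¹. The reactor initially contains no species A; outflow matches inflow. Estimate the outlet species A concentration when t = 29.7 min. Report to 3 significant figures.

1.44 mol/L

V dC/dt = Q(C_in − C) − k V C.
dC/dt = (Q/V) C_in − (Q/V + k) C; effective rate a = Q/V + k = 0.028659 + 0.0614 = 0.090059 min⁻¹.
C_ss = Q C_in/(Q + kV) = 1.5498 mol/L; C(t) = C_ss + (C₀ − C_ss) e^(−a t).
C(29.7) = 1.5498 + (-1.5498)·e^(−0.090059·29.7) = 1.5498 + (-1.5498)·0.068923 = 1.4429 mol/L.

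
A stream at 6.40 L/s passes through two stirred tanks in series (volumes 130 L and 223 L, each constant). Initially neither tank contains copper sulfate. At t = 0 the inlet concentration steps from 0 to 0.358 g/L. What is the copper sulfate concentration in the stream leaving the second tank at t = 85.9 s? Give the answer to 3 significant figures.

Time constants: τᵢ = Vᵢ/Q for each well-mixed tank.
τ₁ = 130/6.40 = 20.312 s; τ₂ = 223/6.40 = 34.844 s.
Solving the cascade with C₁(0)=C₂(0)=0 gives C₂(t) = C_in[1 − (τ₁ e^(−t/τ₁) − τ₂ e^(−t/τ₂))/(τ₁ − τ₂)].
At t = 85.9: e^(−t/τ₁) = 0.014568, e^(−t/τ₂) = 0.084984.
C₂ = 0.358·[1 − (20.312·0.014568 − 34.844·0.084984)/(-14.531)] = 0.358·0.81658 = 0.29234 g/L.

0.292 g/L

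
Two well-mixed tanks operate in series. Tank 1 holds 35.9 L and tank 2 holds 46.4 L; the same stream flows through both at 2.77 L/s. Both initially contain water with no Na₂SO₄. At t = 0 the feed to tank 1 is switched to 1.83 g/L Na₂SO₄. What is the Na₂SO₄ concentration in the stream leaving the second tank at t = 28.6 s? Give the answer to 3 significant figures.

Species balance on tank i: dCᵢ/dt = (Cᵢ₋₁ − Cᵢ)/τᵢ with τᵢ = Vᵢ/Q.
τ₁ = 35.9/2.77 = 12.960 s; τ₂ = 46.4/2.77 = 16.751 s.
Solving the cascade with C₁(0)=C₂(0)=0 gives C₂(t) = C_in[1 − (τ₁ e^(−t/τ₁) − τ₂ e^(−t/τ₂))/(τ₁ − τ₂)].
At t = 28.6: e^(−t/τ₁) = 0.11006, e^(−t/τ₂) = 0.18134.
C₂ = 1.83·[1 − (12.960·0.11006 − 16.751·0.18134)/(-3.7906)] = 1.83·0.57494 = 1.0521 g/L.

1.05 g/L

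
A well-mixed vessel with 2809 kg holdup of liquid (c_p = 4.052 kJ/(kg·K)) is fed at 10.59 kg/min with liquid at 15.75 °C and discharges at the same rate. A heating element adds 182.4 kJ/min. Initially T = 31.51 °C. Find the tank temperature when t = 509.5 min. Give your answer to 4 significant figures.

M c_p dT/dt = ṁ c_p (T_in − T) + Q̇.
τ = M/ṁ = 265.250 min; T_ss = T_in + Q̇/(ṁ c_p) = 15.75 + 182.4/(10.59·4.052) = 20.0007 °C.
This is linear first-order; T(t) = T_ss + (T₀ − T_ss) e^(−t/τ).
T(509.5) = 20.0007 + (11.5093)·e^(−509.5/265.250) = 20.0007 + (11.5093)·0.146486 = 21.6866 °C.

21.69 °C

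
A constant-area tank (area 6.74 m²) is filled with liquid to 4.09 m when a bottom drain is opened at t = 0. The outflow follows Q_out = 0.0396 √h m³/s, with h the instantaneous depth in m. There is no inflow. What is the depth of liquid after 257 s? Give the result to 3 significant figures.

1.61 m

With no inflow, A dh/dt = −0.0396 √h.
∫ h^(−1/2) dh = −(0.0396/A) ∫ dt, giving 2√h = 2√h₀ − (0.0396/A) t.
√h = √4.09 − 0.0396·257/(2·6.74) = 2.0224 − 0.75499 = 1.2674.
h = 1.2674² = 1.6063 m.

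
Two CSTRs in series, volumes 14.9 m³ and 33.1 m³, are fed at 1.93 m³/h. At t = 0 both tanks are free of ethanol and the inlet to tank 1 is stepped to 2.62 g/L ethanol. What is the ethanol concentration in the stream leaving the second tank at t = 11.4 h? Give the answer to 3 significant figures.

Species balance on tank i: dCᵢ/dt = (Cᵢ₋₁ − Cᵢ)/τᵢ with τᵢ = Vᵢ/Q.
τ₁ = 14.9/1.93 = 7.7202 h; τ₂ = 33.1/1.93 = 17.150 h.
Tank 1: C₁ = C_in(1 − e^(−t/τ₁)). Tank 2 (τ₁ ≠ τ₂): C₂ = C_in[1 − (τ₁ e^(−t/τ₁) − τ₂ e^(−t/τ₂))/(τ₁ − τ₂)].
At t = 11.4: e^(−t/τ₁) = 0.22840, e^(−t/τ₂) = 0.51442.
C₂ = 2.62·[1 − (7.7202·0.22840 − 17.150·0.51442)/(-9.4301)] = 2.62·0.25142 = 0.65872 g/L.

0.659 g/L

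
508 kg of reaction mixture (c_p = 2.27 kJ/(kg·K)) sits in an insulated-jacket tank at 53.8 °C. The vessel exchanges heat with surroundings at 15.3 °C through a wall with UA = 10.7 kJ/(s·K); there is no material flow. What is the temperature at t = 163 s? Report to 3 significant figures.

Lumped-capacitance energy balance: M c_p dT/dt = UA(T_amb − T).
dT/dt = (T_ss − T)/τ with T_ss = T_amb = 15.300 °C, τ = M c_p/UA = 508·2.27/10.7 = 107.77 s.
Solution: T(t) = T_ss + (T₀ − T_ss) e^(−t/τ).
T(163) = 15.300 + (38.500)·0.22037 = 23.784 °C.

23.8 °C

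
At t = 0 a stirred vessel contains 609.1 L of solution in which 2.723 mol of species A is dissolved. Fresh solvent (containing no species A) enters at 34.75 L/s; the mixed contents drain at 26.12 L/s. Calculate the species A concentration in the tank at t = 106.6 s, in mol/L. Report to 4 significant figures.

0.0001098 mol/L

Total volume: dV/dt = Q_in − Q_out = 8.63000 L/s, so V(t) = 609.1 + 8.63000 t and V(106.6) = 1529.06 L.
Solute balance: dm/dt = 0 − Q_out C = −Q_out m/V(t).
dm/m = −Q_out dt/(V₀ + 8.63000 t); integrating gives ln(m/m₀) = −(Q_out/(Q_in−Q_out)) ln(V/V₀).
m = m₀ (V₀/V)^(Q_out/(Q_in−Q_out)) = 2.723 × (609.1/1529.06)^(3.02665) = 0.167953 mol.
C = m/V = 0.167953/1529.06 = 0.000109841 mol/L.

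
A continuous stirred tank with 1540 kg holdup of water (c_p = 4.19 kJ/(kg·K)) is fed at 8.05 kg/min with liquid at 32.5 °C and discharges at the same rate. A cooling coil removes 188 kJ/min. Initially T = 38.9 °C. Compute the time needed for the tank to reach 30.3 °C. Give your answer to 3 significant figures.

242 min

Heat balance on the well-mixed liquid: M c_p dT/dt = ṁ c_p (T_in − T) − 188.
τ = M/ṁ = 191.30 min; T_ss = T_in − Q̇/(ṁ c_p) = 26.926 °C.
T(t) = T_ss + (T₀ − T_ss) e^(−t/τ). Set T = 30.3:
e^(−t/τ) = (30.3 − 26.926)/(38.9 − 26.926) = 0.28176
t = −191.30 · ln(0.28176) = 242.32 min.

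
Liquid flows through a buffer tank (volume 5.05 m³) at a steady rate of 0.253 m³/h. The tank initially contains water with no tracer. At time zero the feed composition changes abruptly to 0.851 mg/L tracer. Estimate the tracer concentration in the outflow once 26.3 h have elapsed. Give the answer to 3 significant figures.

0.623 mg/L

Transient balance on the dissolved component: V dC/dt = Q(C_in − C).
So dC/dt = (C_in − C)/τ with τ = V/Q = 5.05/0.253 = 19.960 h.
Solution: C(t) = C_in + (C₀ − C_in) e^(−t/τ).
C(26.3) = 0.851 + (0 − 0.851)·e^(−26.3/19.960) = 0.851 + (-0.85100)·0.26778 = 0.62312 mg/L.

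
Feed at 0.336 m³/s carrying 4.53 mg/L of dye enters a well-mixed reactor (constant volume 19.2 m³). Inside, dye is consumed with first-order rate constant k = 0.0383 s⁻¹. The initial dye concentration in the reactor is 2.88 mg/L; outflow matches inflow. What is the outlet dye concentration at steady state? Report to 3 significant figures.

Species balance: V dC/dt = Q C_in − Q C − k V C.
Steady state (dC/dt = 0): C_ss = Q C_in/(Q + kV) = C_in/(1 + kV/Q).
C_ss = 0.336·4.53/(0.336 + 0.0383·19.2) = 1.5221/1.0714 = 1.4207 mg/L.

1.42 mg/L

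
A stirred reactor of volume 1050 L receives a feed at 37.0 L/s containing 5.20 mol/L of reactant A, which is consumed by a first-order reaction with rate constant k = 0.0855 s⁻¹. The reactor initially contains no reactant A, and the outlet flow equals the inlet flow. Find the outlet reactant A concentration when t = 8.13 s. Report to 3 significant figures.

0.949 mol/L

Species balance: V dC/dt = Q C_in − Q C − k V C.
dC/dt = (Q/V) C_in − (Q/V + k) C; effective rate a = Q/V + k = 0.035238 + 0.0855 = 0.12074 s⁻¹.
C_ss = Q C_in/(Q + kV) = 1.5176 mol/L; C(t) = C_ss + (C₀ − C_ss) e^(−a t).
C(8.13) = 1.5176 + (-1.5176)·e^(−0.12074·8.13) = 1.5176 + (-1.5176)·0.37471 = 0.94897 mol/L.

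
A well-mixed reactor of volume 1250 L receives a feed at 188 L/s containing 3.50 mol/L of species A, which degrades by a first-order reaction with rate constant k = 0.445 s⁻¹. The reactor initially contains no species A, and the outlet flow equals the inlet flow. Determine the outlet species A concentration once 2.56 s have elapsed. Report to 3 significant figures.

V dC/dt = Q(C_in − C) − k V C.
dC/dt = (Q/V) C_in − (Q/V + k) C; effective rate a = Q/V + k = 0.15040 + 0.445 = 0.59540 s⁻¹.
C_ss = Q C_in/(Q + kV) = 0.88411 mol/L; C(t) = C_ss + (C₀ − C_ss) e^(−a t).
C(2.56) = 0.88411 + (-0.88411)·e^(−0.59540·2.56) = 0.88411 + (-0.88411)·0.21779 = 0.69156 mol/L.

0.692 mol/L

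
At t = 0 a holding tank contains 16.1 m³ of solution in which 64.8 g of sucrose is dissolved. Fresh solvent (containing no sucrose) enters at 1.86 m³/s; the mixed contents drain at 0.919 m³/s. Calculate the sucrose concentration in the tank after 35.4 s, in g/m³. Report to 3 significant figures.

0.439 g/m³

Total volume: dV/dt = Q_in − Q_out = 0.94100 m³/s, so V(t) = 16.1 + 0.94100 t and V(35.4) = 49.411 m³.
Species balance (pure solvent in): dm/dt = −Q_out · m/V(t).
Separate: dm/m = −Q_out dt/V(t) ⇒ ln(m/m₀) = −(Q_out/(Q_in−Q_out)) ln(V/V₀).
m = m₀ (V₀/V)^(Q_out/(Q_in−Q_out)) = 64.8 × (16.1/49.411)^(0.97662) = 21.675 g.
C = m/V = 21.675/49.411 = 0.43866 g/m³.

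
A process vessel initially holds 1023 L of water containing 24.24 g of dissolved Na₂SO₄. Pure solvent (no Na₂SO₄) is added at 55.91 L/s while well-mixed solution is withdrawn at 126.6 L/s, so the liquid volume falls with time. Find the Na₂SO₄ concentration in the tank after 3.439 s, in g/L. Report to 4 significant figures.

Let m(t) be the amount of Na₂SO₄. Volume: V(t) = V₀ + (Q_in − Q_out) t = 1023 − 70.6900 t; V(3.439) = 779.897 L.
Solute balance: dm/dt = 0 − Q_out C = −Q_out m/V(t).
dm/m = −Q_out dt/(V₀ − 70.6900 t); integrating gives ln(m/m₀) = −(Q_out/(Q_in−Q_out)) ln(V/V₀).
m = m₀ (V₀/V)^(Q_out/(Q_in−Q_out)) = 24.24 × (1023/779.897)^(-1.79092) = 14.9106 g.
C = m/V = 14.9106/779.897 = 0.0191186 g/L.

0.01912 g/L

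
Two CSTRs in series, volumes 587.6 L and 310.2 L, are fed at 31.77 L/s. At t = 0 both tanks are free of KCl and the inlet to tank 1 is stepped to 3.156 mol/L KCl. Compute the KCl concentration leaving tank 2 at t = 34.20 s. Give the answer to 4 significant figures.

2.210 mol/L

Time constants: τᵢ = Vᵢ/Q for each well-mixed tank.
τ₁ = 587.6/31.77 = 18.4954 s; τ₂ = 310.2/31.77 = 9.76393 s.
Tank 1: C₁ = C_in(1 − e^(−t/τ₁)). Tank 2 (τ₁ ≠ τ₂): C₂ = C_in[1 − (τ₁ e^(−t/τ₁) − τ₂ e^(−t/τ₂))/(τ₁ − τ₂)].
At t = 34.20: e^(−t/τ₁) = 0.157378, e^(−t/τ₂) = 0.0301163.
C₂ = 3.156·[1 − (18.4954·0.157378 − 9.76393·0.0301163)/(8.73151)] = 3.156·0.700313 = 2.21019 mol/L.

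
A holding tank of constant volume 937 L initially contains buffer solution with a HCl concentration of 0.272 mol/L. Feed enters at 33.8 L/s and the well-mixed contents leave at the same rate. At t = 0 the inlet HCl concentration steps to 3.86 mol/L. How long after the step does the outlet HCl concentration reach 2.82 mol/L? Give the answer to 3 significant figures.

34.3 s

Unsteady species balance (constant V, well mixed): V dC/dt = Q(C_in − C), so τ = V/Q = 27.722 s.
C(t) = C_in + (C₀ − C_in) e^(−t/τ). Set C = 2.82 and solve for t:
e^(−t/τ) = (C − C_in)/(C₀ − C_in) = (2.82 − 3.86)/(0.272 − 3.86) = 0.28986
t = −τ ln(…) = 27.722 × 1.2384 = 34.330 s.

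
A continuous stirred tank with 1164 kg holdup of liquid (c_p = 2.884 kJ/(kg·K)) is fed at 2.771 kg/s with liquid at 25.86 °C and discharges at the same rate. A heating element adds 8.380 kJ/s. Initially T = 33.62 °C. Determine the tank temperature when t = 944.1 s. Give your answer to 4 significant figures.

27.62 °C

First-law balance (no shaft work): M c_p dT/dt = ṁ c_p (T_in − T) + 8.380.
τ = M/ṁ = 420.065 s; T_ss = T_in + Q̇/(ṁ c_p) = 25.86 + 8.380/(2.771·2.884) = 26.9086 °C.
T approaches T_ss exponentially: T(t) = T_ss + (T₀ − T_ss) e^(−t/τ).
T(944.1) = 26.9086 + (6.71139)·e^(−944.1/420.065) = 26.9086 + (6.71139)·0.105662 = 27.6177 °C.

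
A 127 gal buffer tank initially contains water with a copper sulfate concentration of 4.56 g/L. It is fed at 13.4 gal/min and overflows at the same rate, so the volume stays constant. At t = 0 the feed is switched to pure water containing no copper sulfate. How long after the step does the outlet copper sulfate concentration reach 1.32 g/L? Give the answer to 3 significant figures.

Mass balance on the solute (V constant): V dC/dt = Q(C_in − C), so τ = V/Q = 9.4776 min.
C(t) = C_in + (C₀ − C_in) e^(−t/τ). Set C = 1.32 and solve for t:
e^(−t/τ) = (C − C_in)/(C₀ − C_in) = (1.32 − 0)/(4.56 − 0) = 0.28947
t = −τ ln(…) = 9.4776 × 1.2397 = 11.749 min.

11.7 min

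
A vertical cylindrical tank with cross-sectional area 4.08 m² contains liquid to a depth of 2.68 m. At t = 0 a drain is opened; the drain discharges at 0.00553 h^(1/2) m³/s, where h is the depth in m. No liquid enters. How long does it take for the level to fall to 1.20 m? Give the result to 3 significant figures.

799 s

A dh/dt = −Q_out = −0.00553 √h.
∫ h^(−1/2) dh = −(0.00553/A) ∫ dt, giving 2√h = 2√h₀ − (0.00553/A) t.
t = 2A(√h₀ − √h)/0.00553 = 2·4.08·(√2.68 − √1.20)/0.00553
  = 8.1600 × (1.6371 − 1.0954) / 0.00553 = 799.22 s.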